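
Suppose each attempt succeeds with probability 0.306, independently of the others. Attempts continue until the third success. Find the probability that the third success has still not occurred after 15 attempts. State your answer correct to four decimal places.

0.1169

Needing more than 15 attempts ⇔ fewer than 3 successes in the first 15. With X ~ Binomial(15, 0.306), P(Y > 15) = P(X ≤ 2).
  k=0: C(15,0)·0.306^0·0.694^15 = 0.004172
  k=1: C(15,1)·0.306^1·0.694^14 = 0.027596
  k=2: C(15,2)·0.306^2·0.694^13 = 0.085174
P(X ≤ 2) = 0.116942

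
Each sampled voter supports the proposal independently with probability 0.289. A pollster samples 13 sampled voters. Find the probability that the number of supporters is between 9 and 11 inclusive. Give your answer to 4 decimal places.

X ~ Binomial(13, 0.289); P(9 ≤ X ≤ 11) = Σ C(13,k) p^k (1−p)^(13−k) over k:
  k=9: C(13,9)·0.289^9·0.711^4 = 0.002570
  k=10: C(13,10)·0.289^10·0.711^3 = 0.000418
  k=11: C(13,11)·0.289^11·0.711^2 = 0.000046
Total = 0.003034

0.0030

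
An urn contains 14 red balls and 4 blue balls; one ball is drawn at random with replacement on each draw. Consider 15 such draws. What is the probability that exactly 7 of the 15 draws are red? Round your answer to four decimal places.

X ~ Binomial(n=15, p=0.777778).
P(X=7) = C(15,7) · p^7 · (1−p)^8
= 6435 · 0.17218 · 5.947e-06 = 0.006589

0.0066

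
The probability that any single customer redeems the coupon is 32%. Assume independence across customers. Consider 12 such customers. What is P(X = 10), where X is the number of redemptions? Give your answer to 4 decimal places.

0.0003

X ~ Binomial(n=12, p=0.32).
P(X=10) = C(12,10) · p^10 · (1−p)^2
= 66 · 1.1259e-05 · 0.4624 = 0.000344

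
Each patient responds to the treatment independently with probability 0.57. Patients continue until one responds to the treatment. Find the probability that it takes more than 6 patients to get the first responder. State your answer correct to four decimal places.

0.0063

Y = number of patients to the first success; geometric, p = 0.57.
P(Y > 6) = P(first 6 all fail) = (1−p)^6 = 0.006321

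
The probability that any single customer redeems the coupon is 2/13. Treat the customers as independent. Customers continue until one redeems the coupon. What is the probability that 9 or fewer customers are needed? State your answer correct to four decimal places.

0.7776

Y = number of customers to the first success; geometric, p = 0.153846.
P(Y ≤ 9) = 1 − (1−p)^9 = 1 − 0.222354 = 0.777646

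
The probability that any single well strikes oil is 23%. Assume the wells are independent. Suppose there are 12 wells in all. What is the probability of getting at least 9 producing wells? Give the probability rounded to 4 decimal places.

X ~ Binomial(12, 0.23); P(X ≥ 9) = Σ C(12,k) p^k (1−p)^(12−k) over k:
  k=9: C(12,9)·0.23^9·0.77^3 = 0.000181
  k=10: C(12,10)·0.23^10·0.77^2 = 0.000016
  k=11: C(12,11)·0.23^11·0.77^1 = 0.000001
  k=12: C(12,12)·0.23^12·0.77^0 = 0.000000
Total = 0.000198

0.0002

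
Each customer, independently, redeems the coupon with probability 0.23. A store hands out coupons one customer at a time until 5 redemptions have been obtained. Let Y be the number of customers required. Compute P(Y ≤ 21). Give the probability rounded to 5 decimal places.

Finishing within 21 customers ⇔ at least 5 successes in the first 21. With X ~ Binomial(21, 0.23), P(Y ≤ 21) = 1 − P(X ≤ 4).
  k=0: C(21,0)·0.23^0·0.77^21 = 0.0041334
  k=1: C(21,1)·0.23^1·0.77^20 = 0.0259276
  k=2: C(21,2)·0.23^2·0.77^19 = 0.0774460
  k=3: C(21,3)·0.23^3·0.77^18 = 0.1465103
  k=4: C(21,4)·0.23^4·0.77^17 = 0.1969327
1 − 0.4509499 = 0.5490501

0.54905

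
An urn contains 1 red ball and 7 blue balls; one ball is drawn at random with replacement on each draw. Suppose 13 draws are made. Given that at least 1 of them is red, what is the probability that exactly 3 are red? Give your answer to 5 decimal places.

X ~ Binomial(13, 0.125). Want P(X=3 | X≥1) = P(X=3) / P(X≥1).
P(X=3) = C(13,3)·0.125^3·0.875^10 = 0.1469524
P(X≥1) = 1 − 0.1762401 = 0.8237599
Ratio = 0.1469524 / 0.8237599 = 0.1783922

0.17839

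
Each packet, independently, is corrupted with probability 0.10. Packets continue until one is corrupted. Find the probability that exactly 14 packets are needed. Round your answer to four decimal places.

Geometric (trials to first success), p = 0.10.
P(Y = 14) = (1−p)^13 · p = 0.25419 · 0.10 = 0.025419

0.0254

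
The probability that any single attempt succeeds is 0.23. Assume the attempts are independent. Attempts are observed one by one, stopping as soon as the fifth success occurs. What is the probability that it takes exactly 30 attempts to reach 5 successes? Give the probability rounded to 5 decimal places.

0.02221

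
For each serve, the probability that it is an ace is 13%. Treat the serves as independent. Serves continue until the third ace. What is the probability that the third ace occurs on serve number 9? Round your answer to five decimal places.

0.02667

Y = trial on which the third success occurs; negative binomial, r=3, p=0.13.
P(Y=9) = C(8,2) · p^3 · (1−p)^6
= 28 · 0.002197 · 0.43363 = 0.0266749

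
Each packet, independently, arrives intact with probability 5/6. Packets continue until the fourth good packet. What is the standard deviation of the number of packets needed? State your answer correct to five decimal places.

0.97980

Y = total packets until the fourth success; negative binomial with r=4, p=0.833333.
SD(Y) = √[r(1−p)/p²] = √(0.9600000) = 0.9797959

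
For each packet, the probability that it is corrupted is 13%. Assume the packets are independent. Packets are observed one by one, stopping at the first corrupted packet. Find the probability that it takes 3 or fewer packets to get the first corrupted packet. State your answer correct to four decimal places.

Y = number of packets to the first success; geometric, p = 0.13.
P(Y ≤ 3) = 1 − (1−p)^3 = 1 − 0.658503 = 0.341497

0.3415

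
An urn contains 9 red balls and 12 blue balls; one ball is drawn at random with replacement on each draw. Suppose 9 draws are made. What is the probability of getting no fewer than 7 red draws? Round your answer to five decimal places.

0.03756

X ~ Binomial(9, 0.428571); P(X ≥ 7) = Σ C(9,k) p^k (1−p)^(9−k) over k:
  k=7: C(9,7)·0.428571^7·0.571429^2 = 0.0312168
  k=8: C(9,8)·0.428571^8·0.571429^1 = 0.0058532
  k=9: C(9,9)·0.428571^9·0.571429^0 = 0.0004878
Total = 0.0375578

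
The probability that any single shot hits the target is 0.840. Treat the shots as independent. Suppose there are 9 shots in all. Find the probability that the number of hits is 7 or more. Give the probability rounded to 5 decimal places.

0.83711

X ~ Binomial(9, 0.84); P(X ≥ 7) = Σ C(9,k) p^k (1−p)^(9−k) over k:
  k=7: C(9,7)·0.84^7·0.16^2 = 0.2719553
  k=8: C(9,8)·0.84^8·0.16^1 = 0.3569413
  k=9: C(9,9)·0.84^9·0.16^0 = 0.2082157
Total = 0.8371123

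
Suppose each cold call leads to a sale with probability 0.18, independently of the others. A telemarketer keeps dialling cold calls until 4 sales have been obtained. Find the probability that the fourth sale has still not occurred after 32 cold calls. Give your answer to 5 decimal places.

0.14734

Needing more than 32 cold calls ⇔ fewer than 4 successes in the first 32. With X ~ Binomial(32, 0.18), P(Y > 32) = P(X ≤ 3).
  k=0: C(32,0)·0.18^0·0.82^32 = 0.0017460
  k=1: C(32,1)·0.18^1·0.82^31 = 0.0122646
  k=2: C(32,2)·0.18^2·0.82^30 = 0.0417294
  k=3: C(32,3)·0.18^3·0.82^29 = 0.0916011
P(X ≤ 3) = 0.1473411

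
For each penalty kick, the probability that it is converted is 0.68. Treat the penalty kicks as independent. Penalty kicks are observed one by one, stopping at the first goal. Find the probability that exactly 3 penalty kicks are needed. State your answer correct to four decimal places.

0.0696

Geometric (trials to first success), p = 0.68.
P(Y = 3) = (1−p)^2 · p = 0.1024 · 0.68 = 0.069632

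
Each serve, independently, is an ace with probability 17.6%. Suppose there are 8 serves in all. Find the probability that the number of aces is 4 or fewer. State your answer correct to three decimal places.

X ~ Binomial(8, 0.176); P(X ≤ 4) = Σ C(8,k) p^k (1−p)^(8−k) over k:
  k=0: C(8,0)·0.176^0·0.824^8 = 0.21253
  k=1: C(8,1)·0.176^1·0.824^7 = 0.36316
  k=2: C(8,2)·0.176^2·0.824^6 = 0.27149
  k=3: C(8,3)·0.176^3·0.824^5 = 0.11597
  k=4: C(8,4)·0.176^4·0.824^4 = 0.03096
Total = 0.99411

0.994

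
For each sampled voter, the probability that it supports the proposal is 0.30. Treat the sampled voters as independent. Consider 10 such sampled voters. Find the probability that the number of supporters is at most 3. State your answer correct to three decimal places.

0.650

X ~ Binomial(10, 0.30); P(X ≤ 3) = Σ C(10,k) p^k (1−p)^(10−k) over k:
  k=0: C(10,0)·0.30^0·0.70^10 = 0.02825
  k=1: C(10,1)·0.30^1·0.70^9 = 0.12106
  k=2: C(10,2)·0.30^2·0.70^8 = 0.23347
  k=3: C(10,3)·0.30^3·0.70^7 = 0.26683
Total = 0.64961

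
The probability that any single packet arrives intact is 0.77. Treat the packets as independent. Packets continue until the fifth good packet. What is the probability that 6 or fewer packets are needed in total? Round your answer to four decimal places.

Finishing within 6 packets ⇔ at least 5 successes in the first 6. With X ~ Binomial(6, 0.77), P(Y ≤ 6) = 1 − P(X ≤ 4).
  k=0: C(6,0)·0.77^0·0.23^6 = 0.000148
  k=1: C(6,1)·0.77^1·0.23^5 = 0.002974
  k=2: C(6,2)·0.77^2·0.23^4 = 0.024888
  k=3: C(6,3)·0.77^3·0.23^3 = 0.111093
  k=4: C(6,4)·0.77^4·0.23^2 = 0.278939
1 − 0.418041 = 0.581959

0.5820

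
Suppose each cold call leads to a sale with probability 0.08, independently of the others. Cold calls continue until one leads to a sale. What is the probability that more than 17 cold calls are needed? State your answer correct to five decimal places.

0.24232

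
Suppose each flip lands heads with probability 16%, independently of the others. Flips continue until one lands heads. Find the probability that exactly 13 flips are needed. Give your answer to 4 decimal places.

0.0197

Geometric (trials to first success), p = 0.16.
P(Y = 13) = (1−p)^12 · p = 0.12341 · 0.16 = 0.019746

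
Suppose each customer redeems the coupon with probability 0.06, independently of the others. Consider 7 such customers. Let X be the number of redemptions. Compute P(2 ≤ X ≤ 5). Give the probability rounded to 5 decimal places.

0.06178

X ~ Binomial(7, 0.06); P(2 ≤ X ≤ 5) = Σ C(7,k) p^k (1−p)^(7−k) over k:
  k=2: C(7,2)·0.06^2·0.94^5 = 0.0554831
  k=3: C(7,3)·0.06^3·0.94^4 = 0.0059025
  k=4: C(7,4)·0.06^4·0.94^3 = 0.0003768
  k=5: C(7,5)·0.06^5·0.94^2 = 0.0000144
Total = 0.0617768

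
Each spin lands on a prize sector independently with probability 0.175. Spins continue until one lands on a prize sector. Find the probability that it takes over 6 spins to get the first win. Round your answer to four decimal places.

Y = number of spins to the first success; geometric, p = 0.175.
P(Y > 6) = P(first 6 all fail) = (1−p)^6 = 0.315300

0.3153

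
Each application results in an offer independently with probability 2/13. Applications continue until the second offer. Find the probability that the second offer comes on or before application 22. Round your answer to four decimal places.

Finishing within 22 applications ⇔ at least 2 successes in the first 22. With X ~ Binomial(22, 0.153846), P(Y ≤ 22) = 1 − P(X ≤ 1).
  k=0: C(22,0)·0.153846^0·0.846154^22 = 0.025345
  k=1: C(22,1)·0.153846^1·0.846154^21 = 0.101378
1 − 0.126723 = 0.873277

0.8733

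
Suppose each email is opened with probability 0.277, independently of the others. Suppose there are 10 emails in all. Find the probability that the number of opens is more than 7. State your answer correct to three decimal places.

X ~ Binomial(10, 0.277); P(X ≥ 8) = Σ C(10,k) p^k (1−p)^(10−k) over k:
  k=8: C(10,8)·0.277^8·0.723^2 = 0.00082
  k=9: C(10,9)·0.277^9·0.723^1 = 0.00007
  k=10: C(10,10)·0.277^10·0.723^0 = 0.00000
Total = 0.00089

0.001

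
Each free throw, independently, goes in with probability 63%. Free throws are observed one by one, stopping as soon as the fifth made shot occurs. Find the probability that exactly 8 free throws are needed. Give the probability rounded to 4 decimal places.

0.1759

Y = trial on which the fifth success occurs; negative binomial, r=5, p=0.63.
P(Y=8) = C(7,4) · p^5 · (1−p)^3
= 35 · 0.099244 · 0.050653 = 0.175945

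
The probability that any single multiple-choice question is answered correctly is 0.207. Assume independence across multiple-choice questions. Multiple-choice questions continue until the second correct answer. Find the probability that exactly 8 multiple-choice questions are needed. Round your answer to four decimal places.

0.0746

Y = trial on which the second success occurs; negative binomial, r=2, p=0.207.
P(Y=8) = C(7,1) · p^2 · (1−p)^6
= 7 · 0.042849 · 0.24868 = 0.074590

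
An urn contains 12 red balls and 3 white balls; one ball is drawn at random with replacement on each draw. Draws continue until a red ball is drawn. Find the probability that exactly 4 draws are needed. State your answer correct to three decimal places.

Geometric (trials to first success), p = 0.80.
P(Y = 4) = (1−p)^3 · p = 0.008 · 0.80 = 0.00640

0.006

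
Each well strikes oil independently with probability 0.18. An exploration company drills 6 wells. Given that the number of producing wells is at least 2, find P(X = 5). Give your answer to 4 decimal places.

X ~ Binomial(6, 0.18). Want P(X=5 | X≥2) = P(X=5) / P(X≥2).
P(X=5) = C(6,5)·0.18^5·0.82^1 = 0.000930
P(X≥2) = 1 − 0.304007 − 0.400399 = 0.295594
Ratio = 0.000930 / 0.295594 = 0.003145

0.0031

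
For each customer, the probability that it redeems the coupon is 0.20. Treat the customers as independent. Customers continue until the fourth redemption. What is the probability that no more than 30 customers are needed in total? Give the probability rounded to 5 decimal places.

Finishing within 30 customers ⇔ at least 4 successes in the first 30. With X ~ Binomial(30, 0.20), P(Y ≤ 30) = 1 − P(X ≤ 3).
  k=0: C(30,0)·0.20^0·0.80^30 = 0.0012379
  k=1: C(30,1)·0.20^1·0.80^29 = 0.0092846
  k=2: C(30,2)·0.20^2·0.80^28 = 0.0336565
  k=3: C(30,3)·0.20^3·0.80^27 = 0.0785318
1 − 0.1227108 = 0.8772892

0.87729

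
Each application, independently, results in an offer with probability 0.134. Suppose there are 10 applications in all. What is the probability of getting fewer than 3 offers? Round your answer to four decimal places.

X ~ Binomial(10, 0.134); P(X ≤ 2) = Σ C(10,k) p^k (1−p)^(10−k) over k:
  k=0: C(10,0)·0.134^0·0.866^10 = 0.237235
  k=1: C(10,1)·0.134^1·0.866^9 = 0.367084
  k=2: C(10,2)·0.134^2·0.866^8 = 0.255603
Total = 0.859922

0.8599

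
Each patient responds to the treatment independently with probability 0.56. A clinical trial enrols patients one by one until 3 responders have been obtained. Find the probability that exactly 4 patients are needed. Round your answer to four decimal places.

Y = trial on which the third success occurs; negative binomial, r=3, p=0.56.
P(Y=4) = C(3,2) · p^3 · (1−p)^1
= 3 · 0.17562 · 0.44 = 0.231813

0.2318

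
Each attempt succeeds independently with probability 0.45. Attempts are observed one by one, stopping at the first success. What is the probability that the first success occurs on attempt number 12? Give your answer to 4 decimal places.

0.0006

Geometric (trials to first success), p = 0.45.
P(Y = 12) = (1−p)^11 · p = 0.0013931 · 0.45 = 0.000627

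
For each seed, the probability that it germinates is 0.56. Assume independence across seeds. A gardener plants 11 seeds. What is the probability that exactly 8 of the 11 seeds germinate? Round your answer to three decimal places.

0.136

X ~ Binomial(n=11, p=0.56).
P(X=8) = C(11,8) · p^8 · (1−p)^3
= 165 · 0.0096717 · 0.085184 = 0.13594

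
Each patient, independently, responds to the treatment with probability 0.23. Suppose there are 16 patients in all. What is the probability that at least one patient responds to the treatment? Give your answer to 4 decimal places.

0.9847

P(at least one) = 1 − P(none) = 1 − (1 − 0.23)^16
= 1 − 0.015270 = 0.984730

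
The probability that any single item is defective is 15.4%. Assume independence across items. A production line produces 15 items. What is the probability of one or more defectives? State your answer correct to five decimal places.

0.91861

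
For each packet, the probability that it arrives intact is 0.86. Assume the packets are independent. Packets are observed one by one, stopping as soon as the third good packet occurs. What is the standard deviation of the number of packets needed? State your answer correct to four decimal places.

0.7536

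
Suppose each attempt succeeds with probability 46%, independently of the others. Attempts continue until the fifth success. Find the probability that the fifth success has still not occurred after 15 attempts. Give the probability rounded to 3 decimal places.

0.106

Needing more than 15 attempts ⇔ fewer than 5 successes in the first 15. With X ~ Binomial(15, 0.46), P(Y > 15) = P(X ≤ 4).
  k=0: C(15,0)·0.46^0·0.54^15 = 0.00010
  k=1: C(15,1)·0.46^1·0.54^14 = 0.00124
  k=2: C(15,2)·0.46^2·0.54^13 = 0.00738
  k=3: C(15,3)·0.46^3·0.54^12 = 0.02723
  k=4: C(15,4)·0.46^4·0.54^11 = 0.06958
P(X ≤ 4) = 0.10552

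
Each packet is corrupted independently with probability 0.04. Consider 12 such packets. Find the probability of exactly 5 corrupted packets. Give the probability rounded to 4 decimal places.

0.0001

X ~ Binomial(n=12, p=0.04).
P(X=5) = C(12,5) · p^5 · (1−p)^7
= 792 · 1.024e-07 · 0.75145 = 0.000061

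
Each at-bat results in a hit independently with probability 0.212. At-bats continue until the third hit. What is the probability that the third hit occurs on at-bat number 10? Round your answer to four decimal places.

0.0647

Y = trial on which the third success occurs; negative binomial, r=3, p=0.212.
P(Y=10) = C(9,2) · p^3 · (1−p)^7
= 36 · 0.0095281 · 0.18866 = 0.064713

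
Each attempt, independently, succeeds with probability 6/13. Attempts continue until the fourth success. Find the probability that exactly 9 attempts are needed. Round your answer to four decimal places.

0.1150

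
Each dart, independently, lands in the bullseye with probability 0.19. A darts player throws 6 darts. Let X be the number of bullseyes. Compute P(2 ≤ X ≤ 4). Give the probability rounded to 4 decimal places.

0.3188

X ~ Binomial(6, 0.19); P(2 ≤ X ≤ 4) = Σ C(6,k) p^k (1−p)^(6−k) over k:
  k=2: C(6,2)·0.19^2·0.81^4 = 0.233098
  k=3: C(6,3)·0.19^3·0.81^3 = 0.072903
  k=4: C(6,4)·0.19^4·0.81^2 = 0.012826
Total = 0.318827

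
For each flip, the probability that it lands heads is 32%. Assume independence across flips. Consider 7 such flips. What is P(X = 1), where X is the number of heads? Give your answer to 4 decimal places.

X ~ Binomial(n=7, p=0.32).
P(X=1) = C(7,1) · p^1 · (1−p)^6
= 7 · 0.32 · 0.098867 = 0.221463

0.2215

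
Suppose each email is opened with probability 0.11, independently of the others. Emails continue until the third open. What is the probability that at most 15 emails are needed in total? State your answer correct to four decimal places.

Finishing within 15 emails ⇔ at least 3 successes in the first 15. With X ~ Binomial(15, 0.11), P(Y ≤ 15) = 1 − P(X ≤ 2).
  k=0: C(15,0)·0.11^0·0.89^15 = 0.174121
  k=1: C(15,1)·0.11^1·0.89^14 = 0.322808
  k=2: C(15,2)·0.11^2·0.89^13 = 0.279283
1 − 0.776212 = 0.223788

0.2238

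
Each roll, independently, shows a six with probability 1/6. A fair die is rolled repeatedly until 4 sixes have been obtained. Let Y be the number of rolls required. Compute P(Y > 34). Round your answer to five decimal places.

Needing more than 34 rolls ⇔ fewer than 4 successes in the first 34. With X ~ Binomial(34, 0.166667), P(Y > 34) = P(X ≤ 3).
  k=0: C(34,0)·0.166667^0·0.833333^34 = 0.0020316
  k=1: C(34,1)·0.166667^1·0.833333^33 = 0.0138149
  k=2: C(34,2)·0.166667^2·0.833333^32 = 0.0455890
  k=3: C(34,3)·0.166667^3·0.833333^31 = 0.0972566
P(X ≤ 3) = 0.1586921

0.15869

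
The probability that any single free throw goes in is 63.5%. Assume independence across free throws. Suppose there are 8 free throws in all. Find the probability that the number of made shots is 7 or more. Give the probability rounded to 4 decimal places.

0.1480

X ~ Binomial(8, 0.635); P(X ≥ 7) = Σ C(8,k) p^k (1−p)^(8−k) over k:
  k=7: C(8,7)·0.635^7·0.365^1 = 0.121562
  k=8: C(8,8)·0.635^8·0.365^0 = 0.026436
Total = 0.147998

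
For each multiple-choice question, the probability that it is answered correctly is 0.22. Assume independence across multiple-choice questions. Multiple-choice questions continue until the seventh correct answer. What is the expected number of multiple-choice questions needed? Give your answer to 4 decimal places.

Y = total multiple-choice questions until the seventh success; negative binomial with r=7, p=0.22.
E[Y] = r / p = 7 / 0.22 = 31.818182

31.8182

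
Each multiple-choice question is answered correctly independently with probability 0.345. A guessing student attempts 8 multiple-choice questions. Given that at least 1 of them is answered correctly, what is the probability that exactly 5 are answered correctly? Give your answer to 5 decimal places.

0.07961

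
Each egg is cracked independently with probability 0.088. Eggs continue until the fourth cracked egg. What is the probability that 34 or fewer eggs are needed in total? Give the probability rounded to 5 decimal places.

Finishing within 34 eggs ⇔ at least 4 successes in the first 34. With X ~ Binomial(34, 0.088), P(Y ≤ 34) = 1 − P(X ≤ 3).
  k=0: C(34,0)·0.088^0·0.912^34 = 0.0436339
  k=1: C(34,1)·0.088^1·0.912^33 = 0.1431500
  k=2: C(34,2)·0.088^2·0.912^32 = 0.2279098
  k=3: C(34,3)·0.088^3·0.912^31 = 0.2345738
1 − 0.6492676 = 0.3507324

0.35073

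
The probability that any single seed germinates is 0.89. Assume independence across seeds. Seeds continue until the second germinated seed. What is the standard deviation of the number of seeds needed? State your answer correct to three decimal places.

0.527

Y = total seeds until the second success; negative binomial with r=2, p=0.89.
SD(Y) = √[r(1−p)/p²] = √(0.27774) = 0.52701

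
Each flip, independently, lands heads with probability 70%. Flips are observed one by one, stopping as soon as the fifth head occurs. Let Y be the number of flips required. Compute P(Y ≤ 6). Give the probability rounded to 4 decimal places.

Finishing within 6 flips ⇔ at least 5 successes in the first 6. With X ~ Binomial(6, 0.70), P(Y ≤ 6) = 1 − P(X ≤ 4).
  k=0: C(6,0)·0.70^0·0.30^6 = 0.000729
  k=1: C(6,1)·0.70^1·0.30^5 = 0.010206
  k=2: C(6,2)·0.70^2·0.30^4 = 0.059535
  k=3: C(6,3)·0.70^3·0.30^3 = 0.185220
  k=4: C(6,4)·0.70^4·0.30^2 = 0.324135
1 − 0.579825 = 0.420175

0.4202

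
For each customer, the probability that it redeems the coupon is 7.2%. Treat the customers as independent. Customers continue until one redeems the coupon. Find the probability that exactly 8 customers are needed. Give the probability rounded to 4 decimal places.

0.0427

Geometric (trials to first success), p = 0.072.
P(Y = 8) = (1−p)^7 · p = 0.5927 · 0.072 = 0.042674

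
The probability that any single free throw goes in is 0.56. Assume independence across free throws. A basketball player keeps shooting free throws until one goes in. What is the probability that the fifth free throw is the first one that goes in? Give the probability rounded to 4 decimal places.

0.0210

Geometric (trials to first success), p = 0.56.
P(Y = 5) = (1−p)^4 · p = 0.037481 · 0.56 = 0.020989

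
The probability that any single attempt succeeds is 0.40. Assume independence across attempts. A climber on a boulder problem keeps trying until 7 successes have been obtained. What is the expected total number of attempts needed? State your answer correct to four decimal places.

17.5000

Y = total attempts until the seventh success; negative binomial with r=7, p=0.40.
E[Y] = r / p = 7 / 0.40 = 17.500000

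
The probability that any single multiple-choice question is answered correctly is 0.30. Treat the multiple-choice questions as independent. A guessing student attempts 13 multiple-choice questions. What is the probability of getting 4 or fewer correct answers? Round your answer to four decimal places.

0.6543

X ~ Binomial(13, 0.30); P(X ≤ 4) = Σ C(13,k) p^k (1−p)^(13−k) over k:
  k=0: C(13,0)·0.30^0·0.70^13 = 0.009689
  k=1: C(13,1)·0.30^1·0.70^12 = 0.053981
  k=2: C(13,2)·0.30^2·0.70^11 = 0.138808
  k=3: C(13,3)·0.30^3·0.70^10 = 0.218127
  k=4: C(13,4)·0.30^4·0.70^9 = 0.233708
Total = 0.654314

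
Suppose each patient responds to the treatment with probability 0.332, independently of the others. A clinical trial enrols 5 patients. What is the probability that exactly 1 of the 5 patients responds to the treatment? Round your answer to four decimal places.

X ~ Binomial(n=5, p=0.332).
P(X=1) = C(5,1) · p^1 · (1−p)^4
= 5 · 0.332 · 0.19912 = 0.330532

0.3305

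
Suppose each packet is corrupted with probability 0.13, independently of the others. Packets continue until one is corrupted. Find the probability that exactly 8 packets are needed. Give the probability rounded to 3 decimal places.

0.049

Geometric (trials to first success), p = 0.13.
P(Y = 8) = (1−p)^7 · p = 0.37725 · 0.13 = 0.04904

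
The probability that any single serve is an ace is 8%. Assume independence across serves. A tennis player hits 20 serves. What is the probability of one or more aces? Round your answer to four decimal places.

0.8113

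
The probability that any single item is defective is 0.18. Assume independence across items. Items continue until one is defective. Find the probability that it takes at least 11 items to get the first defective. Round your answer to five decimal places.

0.13745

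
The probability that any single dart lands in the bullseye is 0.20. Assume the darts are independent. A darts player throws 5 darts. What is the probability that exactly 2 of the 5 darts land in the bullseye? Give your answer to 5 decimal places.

X ~ Binomial(n=5, p=0.20).
P(X=2) = C(5,2) · p^2 · (1−p)^3
= 10 · 0.04 · 0.512 = 0.2048000

0.20480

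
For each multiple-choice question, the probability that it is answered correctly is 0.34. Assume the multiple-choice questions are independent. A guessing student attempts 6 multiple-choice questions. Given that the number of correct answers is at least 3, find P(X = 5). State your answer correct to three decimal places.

0.054

X ~ Binomial(6, 0.34). Want P(X=5 | X≥3) = P(X=5) / P(X≥3).
P(X=5) = C(6,5)·0.34^5·0.66^1 = 0.01799
P(X≥3) = 1 − 0.08265 − 0.25548 − 0.32902 = 0.33285
Ratio = 0.01799 / 0.33285 = 0.05406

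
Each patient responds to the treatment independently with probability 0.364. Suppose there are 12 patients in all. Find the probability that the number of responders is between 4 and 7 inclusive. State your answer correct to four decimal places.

0.6577

X ~ Binomial(12, 0.364); P(4 ≤ X ≤ 7) = Σ C(12,k) p^k (1−p)^(12−k) over k:
  k=4: C(12,4)·0.364^4·0.636^8 = 0.232631
  k=5: C(12,5)·0.364^5·0.636^7 = 0.213026
  k=6: C(12,6)·0.364^6·0.636^6 = 0.142240
  k=7: C(12,7)·0.364^7·0.636^5 = 0.069778
Total = 0.657675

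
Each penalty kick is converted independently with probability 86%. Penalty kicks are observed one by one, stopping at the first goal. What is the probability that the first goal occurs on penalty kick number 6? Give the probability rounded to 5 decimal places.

0.00005

Geometric (trials to first success), p = 0.86.
P(Y = 6) = (1−p)^5 · p = 5.3782e-05 · 0.86 = 0.0000463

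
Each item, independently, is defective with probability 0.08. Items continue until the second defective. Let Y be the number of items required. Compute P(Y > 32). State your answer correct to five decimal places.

Needing more than 32 items ⇔ fewer than 2 successes in the first 32. With X ~ Binomial(32, 0.08), P(Y > 32) = P(X ≤ 1).
  k=0: C(32,0)·0.08^0·0.92^32 = 0.0693762
  k=1: C(32,1)·0.08^1·0.92^31 = 0.1930468
P(X ≤ 1) = 0.2624230

0.26242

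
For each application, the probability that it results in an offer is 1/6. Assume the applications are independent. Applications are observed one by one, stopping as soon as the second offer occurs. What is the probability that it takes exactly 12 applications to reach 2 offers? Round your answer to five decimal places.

0.04935

Y = trial on which the second success occurs; negative binomial, r=2, p=0.166667.
P(Y=12) = C(11,1) · p^2 · (1−p)^10
= 11 · 0.027778 · 0.16151 = 0.0493489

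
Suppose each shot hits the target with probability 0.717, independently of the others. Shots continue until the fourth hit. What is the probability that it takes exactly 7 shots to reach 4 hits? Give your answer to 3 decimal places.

Y = trial on which the fourth success occurs; negative binomial, r=4, p=0.717.
P(Y=7) = C(6,3) · p^4 · (1−p)^3
= 20 · 0.26429 · 0.022665 = 0.11980

0.120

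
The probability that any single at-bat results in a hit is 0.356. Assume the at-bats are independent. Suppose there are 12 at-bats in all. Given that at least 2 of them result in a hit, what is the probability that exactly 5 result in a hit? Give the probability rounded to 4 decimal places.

0.2165

X ~ Binomial(12, 0.356). Want P(X=5 | X≥2) = P(X=5) / P(X≥2).
P(X=5) = C(12,5)·0.356^5·0.644^7 = 0.208054
P(X≥2) = 1 − 0.005089 − 0.033758 = 0.961153
Ratio = 0.208054 / 0.961153 = 0.216463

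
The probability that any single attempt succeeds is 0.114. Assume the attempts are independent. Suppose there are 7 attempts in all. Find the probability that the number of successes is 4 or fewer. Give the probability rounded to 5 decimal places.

0.99967

X ~ Binomial(7, 0.114); P(X ≤ 4) = Σ C(7,k) p^k (1−p)^(7−k) over k:
  k=0: C(7,0)·0.114^0·0.886^7 = 0.4285841
  k=1: C(7,1)·0.114^1·0.886^6 = 0.3860159
  k=2: C(7,2)·0.114^2·0.886^5 = 0.1490039
  k=3: C(7,3)·0.114^3·0.886^4 = 0.0319534
  k=4: C(7,4)·0.114^4·0.886^3 = 0.0041114
Total = 0.9996687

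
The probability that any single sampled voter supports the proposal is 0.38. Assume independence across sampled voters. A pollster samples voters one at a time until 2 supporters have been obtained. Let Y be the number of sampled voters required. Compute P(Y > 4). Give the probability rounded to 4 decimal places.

Needing more than 4 sampled voters ⇔ fewer than 2 successes in the first 4. With X ~ Binomial(4, 0.38), P(Y > 4) = P(X ≤ 1).
  k=0: C(4,0)·0.38^0·0.62^4 = 0.147763
  k=1: C(4,1)·0.38^1·0.62^3 = 0.362259
P(X ≤ 1) = 0.510022

0.5100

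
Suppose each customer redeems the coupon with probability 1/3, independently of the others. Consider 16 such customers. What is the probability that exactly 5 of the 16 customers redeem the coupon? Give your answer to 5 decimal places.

0.20781

X ~ Binomial(n=16, p=0.333333).
P(X=5) = C(16,5) · p^5 · (1−p)^11
= 4368 · 0.0041152 · 0.011561 = 0.2078129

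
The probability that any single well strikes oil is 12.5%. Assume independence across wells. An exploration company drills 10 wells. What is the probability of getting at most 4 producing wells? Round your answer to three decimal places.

0.996

X ~ Binomial(10, 0.125); P(X ≤ 4) = Σ C(10,k) p^k (1−p)^(10−k) over k:
  k=0: C(10,0)·0.125^0·0.875^10 = 0.26308
  k=1: C(10,1)·0.125^1·0.875^9 = 0.37582
  k=2: C(10,2)·0.125^2·0.875^8 = 0.24160
  k=3: C(10,3)·0.125^3·0.875^7 = 0.09204
  k=4: C(10,4)·0.125^4·0.875^6 = 0.02301
Total = 0.99555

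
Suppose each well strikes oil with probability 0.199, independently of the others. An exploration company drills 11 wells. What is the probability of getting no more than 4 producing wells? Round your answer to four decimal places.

0.9506

X ~ Binomial(11, 0.199); P(X ≤ 4) = Σ C(11,k) p^k (1−p)^(11−k) over k:
  k=0: C(11,0)·0.199^0·0.801^11 = 0.087088
  k=1: C(11,1)·0.199^1·0.801^10 = 0.237997
  k=2: C(11,2)·0.199^2·0.801^9 = 0.295639
  k=3: C(11,3)·0.199^3·0.801^8 = 0.220345
  k=4: C(11,4)·0.199^4·0.801^7 = 0.109485
Total = 0.950553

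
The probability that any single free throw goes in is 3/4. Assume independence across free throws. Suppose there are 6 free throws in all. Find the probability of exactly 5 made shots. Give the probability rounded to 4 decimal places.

0.3560

X ~ Binomial(n=6, p=0.75).
P(X=5) = C(6,5) · p^5 · (1−p)^1
= 6 · 0.2373 · 0.25 = 0.355957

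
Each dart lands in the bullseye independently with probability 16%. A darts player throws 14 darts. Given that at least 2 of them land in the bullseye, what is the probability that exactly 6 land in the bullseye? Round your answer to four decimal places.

0.0183

X ~ Binomial(14, 0.16). Want P(X=6 | X≥2) = P(X=6) / P(X≥2).
P(X=6) = C(14,6)·0.16^6·0.84^8 = 0.012488
P(X≥2) = 1 − 0.087078 − 0.232209 = 0.680713
Ratio = 0.012488 / 0.680713 = 0.018346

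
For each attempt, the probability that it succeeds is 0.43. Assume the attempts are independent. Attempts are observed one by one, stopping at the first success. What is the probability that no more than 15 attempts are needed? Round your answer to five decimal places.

Y = number of attempts to the first success; geometric, p = 0.43.
P(Y ≤ 15) = 1 − (1−p)^15 = 1 − 0.0002178 = 0.9997822

0.99978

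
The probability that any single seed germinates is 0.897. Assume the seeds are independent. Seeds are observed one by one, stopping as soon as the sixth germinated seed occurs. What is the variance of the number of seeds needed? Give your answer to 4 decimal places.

Y = total seeds until the sixth success; negative binomial with r=6, p=0.897.
Var(Y) = r(1−p)/p² = 6·0.103 / 0.897² = 0.768075

0.7681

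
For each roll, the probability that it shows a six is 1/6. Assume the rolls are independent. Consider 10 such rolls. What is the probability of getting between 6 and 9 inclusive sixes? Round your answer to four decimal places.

0.0024

X ~ Binomial(10, 0.166667); P(6 ≤ X ≤ 9) = Σ C(10,k) p^k (1−p)^(10−k) over k:
  k=6: C(10,6)·0.166667^6·0.833333^4 = 0.002171
  k=7: C(10,7)·0.166667^7·0.833333^3 = 0.000248
  k=8: C(10,8)·0.166667^8·0.833333^2 = 0.000019
  k=9: C(10,9)·0.166667^9·0.833333^1 = 0.000001
Total = 0.002438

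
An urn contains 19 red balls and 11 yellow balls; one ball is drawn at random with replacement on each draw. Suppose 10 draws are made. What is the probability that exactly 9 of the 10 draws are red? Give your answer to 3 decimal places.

X ~ Binomial(n=10, p=0.633333).
P(X=9) = C(10,9) · p^9 · (1−p)^1
= 10 · 0.016394 · 0.36667 = 0.06011

0.060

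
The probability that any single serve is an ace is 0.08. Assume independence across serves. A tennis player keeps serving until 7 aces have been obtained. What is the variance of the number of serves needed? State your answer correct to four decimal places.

1006.2500

Y = total serves until the seventh success; negative binomial with r=7, p=0.08.
Var(Y) = r(1−p)/p² = 7·0.92 / 0.08² = 1006.250000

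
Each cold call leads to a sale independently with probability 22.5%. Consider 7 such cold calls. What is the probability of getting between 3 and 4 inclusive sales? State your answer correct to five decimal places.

0.18558

X ~ Binomial(7, 0.225); P(3 ≤ X ≤ 4) = Σ C(7,k) p^k (1−p)^(7−k) over k:
  k=3: C(7,3)·0.225^3·0.775^4 = 0.1438210
  k=4: C(7,4)·0.225^4·0.775^3 = 0.0417545
Total = 0.1855755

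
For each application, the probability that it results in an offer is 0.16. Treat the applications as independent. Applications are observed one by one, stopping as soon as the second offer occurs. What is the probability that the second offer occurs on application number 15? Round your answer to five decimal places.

0.03715

Y = trial on which the second success occurs; negative binomial, r=2, p=0.16.
P(Y=15) = C(14,1) · p^2 · (1−p)^13
= 14 · 0.0256 · 0.10366 = 0.0371534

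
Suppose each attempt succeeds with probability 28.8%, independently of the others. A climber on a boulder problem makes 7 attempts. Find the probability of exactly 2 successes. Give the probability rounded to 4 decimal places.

X ~ Binomial(n=7, p=0.288).
P(X=2) = C(7,2) · p^2 · (1−p)^5
= 21 · 0.082944 · 0.18298 = 0.318716

0.3187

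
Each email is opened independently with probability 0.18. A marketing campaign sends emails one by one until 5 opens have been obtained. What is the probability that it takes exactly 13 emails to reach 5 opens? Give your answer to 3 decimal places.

0.019

Y = trial on which the fifth success occurs; negative binomial, r=5, p=0.18.
P(Y=13) = C(12,4) · p^5 · (1−p)^8
= 495 · 0.00018896 · 0.20441 = 0.01912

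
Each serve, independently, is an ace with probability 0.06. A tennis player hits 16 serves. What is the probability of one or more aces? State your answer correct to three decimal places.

0.628

P(at least one) = 1 − P(none) = 1 − (1 − 0.06)^16
= 1 − 0.37157 = 0.62843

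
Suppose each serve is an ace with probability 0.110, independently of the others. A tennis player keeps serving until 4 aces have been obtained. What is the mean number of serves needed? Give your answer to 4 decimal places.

36.3636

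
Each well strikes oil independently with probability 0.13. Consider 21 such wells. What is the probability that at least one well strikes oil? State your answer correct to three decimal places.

0.946

P(at least one) = 1 − P(none) = 1 − (1 − 0.13)^21
= 1 − 0.05369 = 0.94631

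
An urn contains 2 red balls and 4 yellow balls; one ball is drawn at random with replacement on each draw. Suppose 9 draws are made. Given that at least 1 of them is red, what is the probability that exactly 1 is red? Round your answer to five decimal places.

X ~ Binomial(9, 0.333333). Want P(X=1 | X≥1) = P(X=1) / P(X≥1).
P(X=1) = C(9,1)·0.333333^1·0.666667^8 = 0.1170553
P(X≥1) = 1 − 0.0260123 = 0.9739877
Ratio = 0.1170553 / 0.9739877 = 0.1201815

0.12018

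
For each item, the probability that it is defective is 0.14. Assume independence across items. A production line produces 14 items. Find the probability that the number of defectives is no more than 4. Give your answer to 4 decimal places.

X ~ Binomial(14, 0.14); P(X ≤ 4) = Σ C(14,k) p^k (1−p)^(14−k) over k:
  k=0: C(14,0)·0.14^0·0.86^14 = 0.121054
  k=1: C(14,1)·0.14^1·0.86^13 = 0.275890
  k=2: C(14,2)·0.14^2·0.86^12 = 0.291930
  k=3: C(14,3)·0.14^3·0.86^11 = 0.190094
  k=4: C(14,4)·0.14^4·0.86^10 = 0.085100
Total = 0.964068

0.9641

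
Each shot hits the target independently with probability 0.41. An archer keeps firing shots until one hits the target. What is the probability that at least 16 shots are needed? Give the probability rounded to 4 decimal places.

0.0004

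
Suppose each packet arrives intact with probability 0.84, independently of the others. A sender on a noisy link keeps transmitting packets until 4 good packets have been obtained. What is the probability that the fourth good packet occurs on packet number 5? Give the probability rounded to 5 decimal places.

0.31864

Y = trial on which the fourth success occurs; negative binomial, r=4, p=0.84.
P(Y=5) = C(4,3) · p^4 · (1−p)^1
= 4 · 0.49787 · 0.16 = 0.3186377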